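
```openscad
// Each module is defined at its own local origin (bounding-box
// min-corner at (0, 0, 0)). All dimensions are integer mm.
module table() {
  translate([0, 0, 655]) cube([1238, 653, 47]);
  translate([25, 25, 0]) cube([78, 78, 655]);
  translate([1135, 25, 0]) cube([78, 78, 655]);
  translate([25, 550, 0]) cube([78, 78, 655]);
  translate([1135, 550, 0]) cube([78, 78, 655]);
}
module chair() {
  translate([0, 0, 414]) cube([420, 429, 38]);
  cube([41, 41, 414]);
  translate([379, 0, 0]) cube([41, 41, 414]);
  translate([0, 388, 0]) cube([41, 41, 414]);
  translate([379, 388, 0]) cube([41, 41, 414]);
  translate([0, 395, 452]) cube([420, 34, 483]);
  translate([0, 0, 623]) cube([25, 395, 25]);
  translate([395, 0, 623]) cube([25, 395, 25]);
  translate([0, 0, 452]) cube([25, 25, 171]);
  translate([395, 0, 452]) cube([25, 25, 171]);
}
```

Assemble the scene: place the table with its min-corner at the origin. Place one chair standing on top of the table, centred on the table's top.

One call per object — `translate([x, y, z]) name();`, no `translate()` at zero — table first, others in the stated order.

table();
translate([409, 112, 702]) chair();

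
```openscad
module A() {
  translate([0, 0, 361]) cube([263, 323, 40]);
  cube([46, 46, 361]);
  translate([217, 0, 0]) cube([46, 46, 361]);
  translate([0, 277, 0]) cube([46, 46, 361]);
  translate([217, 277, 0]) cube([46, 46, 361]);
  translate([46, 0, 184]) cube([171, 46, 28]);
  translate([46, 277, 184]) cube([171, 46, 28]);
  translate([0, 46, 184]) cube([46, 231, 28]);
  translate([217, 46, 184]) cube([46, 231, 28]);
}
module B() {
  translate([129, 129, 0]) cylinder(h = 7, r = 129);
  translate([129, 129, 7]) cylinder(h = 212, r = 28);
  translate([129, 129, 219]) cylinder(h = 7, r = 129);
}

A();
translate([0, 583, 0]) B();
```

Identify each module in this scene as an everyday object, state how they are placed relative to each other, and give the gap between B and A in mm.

The spool's nearest face is 260 mm from the stool's +y face.

A is a stool. B is a spool. The spool is on the floor beside the stool on its +y side. The gap between the spool and the stool is 260 mm.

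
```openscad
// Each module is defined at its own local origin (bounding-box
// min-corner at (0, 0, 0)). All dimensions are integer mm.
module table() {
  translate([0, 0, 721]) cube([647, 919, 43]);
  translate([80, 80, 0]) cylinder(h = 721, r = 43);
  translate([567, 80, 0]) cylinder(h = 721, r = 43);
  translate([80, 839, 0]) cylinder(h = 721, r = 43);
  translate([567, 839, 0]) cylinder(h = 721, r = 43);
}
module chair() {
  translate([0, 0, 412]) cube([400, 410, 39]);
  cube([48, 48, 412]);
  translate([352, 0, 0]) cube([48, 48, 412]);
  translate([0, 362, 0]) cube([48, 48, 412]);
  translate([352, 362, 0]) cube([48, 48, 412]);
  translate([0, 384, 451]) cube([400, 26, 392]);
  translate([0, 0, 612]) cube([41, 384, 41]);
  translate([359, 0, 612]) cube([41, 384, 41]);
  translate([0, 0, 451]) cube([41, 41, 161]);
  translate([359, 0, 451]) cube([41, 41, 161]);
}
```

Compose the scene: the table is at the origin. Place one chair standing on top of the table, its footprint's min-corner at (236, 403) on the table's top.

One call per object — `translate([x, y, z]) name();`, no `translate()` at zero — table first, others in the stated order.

table();
translate([236, 403, 764]) chair();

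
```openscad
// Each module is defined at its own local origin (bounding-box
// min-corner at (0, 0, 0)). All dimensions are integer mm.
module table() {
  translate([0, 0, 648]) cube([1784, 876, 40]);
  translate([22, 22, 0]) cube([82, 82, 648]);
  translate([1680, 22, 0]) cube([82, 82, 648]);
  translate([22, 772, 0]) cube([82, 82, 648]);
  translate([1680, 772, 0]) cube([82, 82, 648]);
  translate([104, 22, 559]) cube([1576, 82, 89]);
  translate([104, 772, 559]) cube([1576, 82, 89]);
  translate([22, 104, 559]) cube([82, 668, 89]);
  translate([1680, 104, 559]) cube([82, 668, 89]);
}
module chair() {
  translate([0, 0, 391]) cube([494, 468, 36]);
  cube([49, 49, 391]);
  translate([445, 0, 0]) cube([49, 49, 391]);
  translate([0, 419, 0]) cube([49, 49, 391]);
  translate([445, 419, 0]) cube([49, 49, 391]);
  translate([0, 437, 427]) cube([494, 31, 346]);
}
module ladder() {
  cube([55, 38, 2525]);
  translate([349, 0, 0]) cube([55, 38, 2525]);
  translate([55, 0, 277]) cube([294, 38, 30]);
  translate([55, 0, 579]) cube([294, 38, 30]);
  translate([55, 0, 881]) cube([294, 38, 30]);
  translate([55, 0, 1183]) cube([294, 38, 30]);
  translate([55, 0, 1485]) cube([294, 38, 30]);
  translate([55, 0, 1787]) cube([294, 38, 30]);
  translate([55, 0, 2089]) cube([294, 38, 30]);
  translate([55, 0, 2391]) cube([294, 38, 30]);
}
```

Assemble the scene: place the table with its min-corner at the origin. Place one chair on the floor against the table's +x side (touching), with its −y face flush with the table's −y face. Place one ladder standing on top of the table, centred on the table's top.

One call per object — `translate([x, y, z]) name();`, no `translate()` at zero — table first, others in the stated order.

table();
translate([1784, 0, 0]) chair();
translate([690, 419, 688]) ladder();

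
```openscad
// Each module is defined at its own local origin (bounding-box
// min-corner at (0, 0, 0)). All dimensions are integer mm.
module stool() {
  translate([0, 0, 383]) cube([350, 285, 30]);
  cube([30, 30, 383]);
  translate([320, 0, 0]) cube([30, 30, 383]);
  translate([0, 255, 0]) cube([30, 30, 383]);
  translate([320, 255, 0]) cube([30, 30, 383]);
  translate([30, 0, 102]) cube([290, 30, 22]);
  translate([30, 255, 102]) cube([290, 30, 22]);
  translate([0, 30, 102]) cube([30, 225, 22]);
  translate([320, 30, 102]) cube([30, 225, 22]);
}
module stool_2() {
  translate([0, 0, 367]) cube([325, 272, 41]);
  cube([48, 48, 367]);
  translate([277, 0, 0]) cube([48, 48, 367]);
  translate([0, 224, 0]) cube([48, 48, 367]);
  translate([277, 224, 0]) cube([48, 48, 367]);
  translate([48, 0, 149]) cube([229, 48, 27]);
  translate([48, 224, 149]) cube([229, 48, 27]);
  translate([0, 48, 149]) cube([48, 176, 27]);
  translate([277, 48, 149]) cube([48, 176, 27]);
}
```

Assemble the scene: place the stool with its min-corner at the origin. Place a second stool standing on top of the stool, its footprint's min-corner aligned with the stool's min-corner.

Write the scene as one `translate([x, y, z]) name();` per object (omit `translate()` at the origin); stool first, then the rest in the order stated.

stool();
translate([0, 0, 413]) stool_2();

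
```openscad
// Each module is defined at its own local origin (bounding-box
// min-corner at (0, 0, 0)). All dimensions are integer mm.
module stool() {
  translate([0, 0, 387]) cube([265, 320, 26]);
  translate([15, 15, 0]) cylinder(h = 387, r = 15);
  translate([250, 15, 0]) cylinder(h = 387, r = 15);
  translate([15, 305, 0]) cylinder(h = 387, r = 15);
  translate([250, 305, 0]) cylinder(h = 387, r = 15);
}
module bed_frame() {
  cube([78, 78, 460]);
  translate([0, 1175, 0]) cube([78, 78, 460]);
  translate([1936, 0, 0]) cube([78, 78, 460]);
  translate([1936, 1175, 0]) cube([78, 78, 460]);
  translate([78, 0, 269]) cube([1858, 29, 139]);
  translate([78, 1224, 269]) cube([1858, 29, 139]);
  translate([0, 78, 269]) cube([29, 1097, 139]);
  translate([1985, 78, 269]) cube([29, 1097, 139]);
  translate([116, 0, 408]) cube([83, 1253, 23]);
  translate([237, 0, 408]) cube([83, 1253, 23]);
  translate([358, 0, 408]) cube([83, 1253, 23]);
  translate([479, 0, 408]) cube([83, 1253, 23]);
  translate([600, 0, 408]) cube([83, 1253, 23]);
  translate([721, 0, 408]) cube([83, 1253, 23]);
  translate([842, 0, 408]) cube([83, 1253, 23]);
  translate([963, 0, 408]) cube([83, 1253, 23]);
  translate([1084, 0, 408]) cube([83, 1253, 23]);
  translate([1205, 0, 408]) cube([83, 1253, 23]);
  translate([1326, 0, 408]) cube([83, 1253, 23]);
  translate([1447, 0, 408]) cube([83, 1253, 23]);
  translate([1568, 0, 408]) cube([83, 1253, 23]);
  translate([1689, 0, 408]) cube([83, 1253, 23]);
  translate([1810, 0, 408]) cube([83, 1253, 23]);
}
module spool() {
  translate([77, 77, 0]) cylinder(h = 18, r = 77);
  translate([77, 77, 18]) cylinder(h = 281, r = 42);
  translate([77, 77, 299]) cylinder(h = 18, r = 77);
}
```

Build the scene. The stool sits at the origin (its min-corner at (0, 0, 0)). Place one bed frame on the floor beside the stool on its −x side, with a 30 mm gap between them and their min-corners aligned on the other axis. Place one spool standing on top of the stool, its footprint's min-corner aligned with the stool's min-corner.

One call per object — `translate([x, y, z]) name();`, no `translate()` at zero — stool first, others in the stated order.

stool();
translate([-2044, 0, 0]) bed_frame();
translate([0, 0, 413]) spool();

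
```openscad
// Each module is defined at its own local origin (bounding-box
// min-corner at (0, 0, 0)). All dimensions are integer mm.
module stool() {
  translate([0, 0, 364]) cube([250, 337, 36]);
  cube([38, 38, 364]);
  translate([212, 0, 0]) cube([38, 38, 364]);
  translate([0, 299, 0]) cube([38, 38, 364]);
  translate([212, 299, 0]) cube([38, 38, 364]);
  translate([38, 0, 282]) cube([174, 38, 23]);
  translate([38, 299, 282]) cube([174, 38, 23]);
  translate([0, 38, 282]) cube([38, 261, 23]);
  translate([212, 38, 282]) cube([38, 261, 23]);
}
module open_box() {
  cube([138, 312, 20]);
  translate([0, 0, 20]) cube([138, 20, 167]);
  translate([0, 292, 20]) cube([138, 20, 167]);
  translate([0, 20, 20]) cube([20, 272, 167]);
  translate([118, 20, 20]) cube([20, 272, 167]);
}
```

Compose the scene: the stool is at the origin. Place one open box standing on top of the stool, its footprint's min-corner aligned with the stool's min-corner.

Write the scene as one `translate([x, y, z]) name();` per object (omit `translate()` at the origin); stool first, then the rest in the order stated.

stool();
translate([0, 0, 400]) open_box();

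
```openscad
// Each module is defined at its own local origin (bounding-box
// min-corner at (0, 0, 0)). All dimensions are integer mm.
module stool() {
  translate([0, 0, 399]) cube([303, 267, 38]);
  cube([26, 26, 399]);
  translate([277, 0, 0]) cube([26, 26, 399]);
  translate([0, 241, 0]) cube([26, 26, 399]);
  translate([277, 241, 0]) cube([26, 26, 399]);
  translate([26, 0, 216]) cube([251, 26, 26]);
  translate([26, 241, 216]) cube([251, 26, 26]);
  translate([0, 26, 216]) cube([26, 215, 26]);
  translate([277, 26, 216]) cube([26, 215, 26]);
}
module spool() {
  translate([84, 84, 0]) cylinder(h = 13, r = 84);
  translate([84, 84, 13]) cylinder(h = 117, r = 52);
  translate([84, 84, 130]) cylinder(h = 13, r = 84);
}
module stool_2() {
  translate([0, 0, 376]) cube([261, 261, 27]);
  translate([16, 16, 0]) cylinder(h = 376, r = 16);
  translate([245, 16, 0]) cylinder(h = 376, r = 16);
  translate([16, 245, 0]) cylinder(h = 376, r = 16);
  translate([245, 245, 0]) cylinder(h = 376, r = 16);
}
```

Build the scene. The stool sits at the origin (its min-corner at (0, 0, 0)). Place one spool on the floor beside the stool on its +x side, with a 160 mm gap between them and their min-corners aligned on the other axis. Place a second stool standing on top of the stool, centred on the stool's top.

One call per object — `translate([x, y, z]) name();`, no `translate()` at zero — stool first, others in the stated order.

stool();
translate([463, 0, 0]) spool();
translate([21, 3, 437]) stool_2();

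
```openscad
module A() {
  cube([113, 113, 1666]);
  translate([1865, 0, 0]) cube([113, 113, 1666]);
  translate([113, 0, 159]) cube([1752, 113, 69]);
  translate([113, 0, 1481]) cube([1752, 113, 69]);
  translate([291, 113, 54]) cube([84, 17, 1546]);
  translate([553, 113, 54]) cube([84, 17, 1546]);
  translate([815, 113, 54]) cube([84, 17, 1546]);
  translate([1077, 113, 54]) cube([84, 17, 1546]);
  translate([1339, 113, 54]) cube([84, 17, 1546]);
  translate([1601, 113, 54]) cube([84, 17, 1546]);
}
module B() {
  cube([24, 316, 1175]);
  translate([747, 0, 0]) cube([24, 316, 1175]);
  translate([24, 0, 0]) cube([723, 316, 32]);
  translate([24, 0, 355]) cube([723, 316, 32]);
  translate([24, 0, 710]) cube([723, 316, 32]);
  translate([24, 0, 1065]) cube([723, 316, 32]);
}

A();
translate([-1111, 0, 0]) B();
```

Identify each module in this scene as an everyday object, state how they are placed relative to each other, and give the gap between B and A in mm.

The bookshelf's nearest face is 340 mm from the fence section's −x face.

A is a fence section. B is a bookshelf. The bookshelf is on the floor beside the fence section on its −x side. The gap between the bookshelf and the fence section is 340 mm.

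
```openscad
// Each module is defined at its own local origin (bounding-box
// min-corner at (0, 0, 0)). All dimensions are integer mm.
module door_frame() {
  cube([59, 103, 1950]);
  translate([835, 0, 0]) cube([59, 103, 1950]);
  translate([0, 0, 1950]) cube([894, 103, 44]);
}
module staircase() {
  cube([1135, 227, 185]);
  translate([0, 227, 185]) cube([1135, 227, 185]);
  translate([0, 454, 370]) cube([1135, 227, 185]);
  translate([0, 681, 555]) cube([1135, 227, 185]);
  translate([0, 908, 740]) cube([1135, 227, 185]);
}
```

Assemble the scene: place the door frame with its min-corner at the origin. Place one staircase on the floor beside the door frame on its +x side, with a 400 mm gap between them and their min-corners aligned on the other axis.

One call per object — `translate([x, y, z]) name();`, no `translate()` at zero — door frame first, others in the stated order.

door_frame();
translate([1294, 0, 0]) staircase();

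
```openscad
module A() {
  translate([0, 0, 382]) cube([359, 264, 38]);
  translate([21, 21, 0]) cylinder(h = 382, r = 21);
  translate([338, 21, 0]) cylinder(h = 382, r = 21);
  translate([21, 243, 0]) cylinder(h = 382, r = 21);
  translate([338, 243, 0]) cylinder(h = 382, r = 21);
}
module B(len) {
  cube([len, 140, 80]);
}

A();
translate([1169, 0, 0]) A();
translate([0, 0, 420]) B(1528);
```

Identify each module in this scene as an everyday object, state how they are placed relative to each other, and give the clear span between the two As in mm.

A is a stool. B is a beam. A beam spans the tops of two stools. The clear span between the two stools is 810 mm.

Second stool starts at x = 1169; first ends at x = 359; clear span = 1169 − 359 = 810 mm.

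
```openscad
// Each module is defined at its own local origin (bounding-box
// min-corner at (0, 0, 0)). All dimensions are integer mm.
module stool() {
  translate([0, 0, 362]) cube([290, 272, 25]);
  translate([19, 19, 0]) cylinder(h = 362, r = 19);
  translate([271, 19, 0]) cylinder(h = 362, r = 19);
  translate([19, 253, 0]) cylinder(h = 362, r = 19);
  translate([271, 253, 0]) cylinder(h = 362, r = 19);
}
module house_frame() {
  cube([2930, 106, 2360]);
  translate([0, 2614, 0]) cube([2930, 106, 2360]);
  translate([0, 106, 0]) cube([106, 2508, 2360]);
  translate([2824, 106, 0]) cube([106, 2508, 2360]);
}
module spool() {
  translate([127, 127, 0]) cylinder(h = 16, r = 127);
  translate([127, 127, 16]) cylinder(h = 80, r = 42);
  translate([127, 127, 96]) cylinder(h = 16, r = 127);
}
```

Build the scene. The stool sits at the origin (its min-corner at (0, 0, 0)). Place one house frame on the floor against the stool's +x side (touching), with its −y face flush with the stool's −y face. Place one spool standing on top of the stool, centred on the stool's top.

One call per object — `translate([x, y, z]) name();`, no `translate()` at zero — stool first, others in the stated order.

stool();
translate([290, 0, 0]) house_frame();
translate([18, 9, 387]) spool();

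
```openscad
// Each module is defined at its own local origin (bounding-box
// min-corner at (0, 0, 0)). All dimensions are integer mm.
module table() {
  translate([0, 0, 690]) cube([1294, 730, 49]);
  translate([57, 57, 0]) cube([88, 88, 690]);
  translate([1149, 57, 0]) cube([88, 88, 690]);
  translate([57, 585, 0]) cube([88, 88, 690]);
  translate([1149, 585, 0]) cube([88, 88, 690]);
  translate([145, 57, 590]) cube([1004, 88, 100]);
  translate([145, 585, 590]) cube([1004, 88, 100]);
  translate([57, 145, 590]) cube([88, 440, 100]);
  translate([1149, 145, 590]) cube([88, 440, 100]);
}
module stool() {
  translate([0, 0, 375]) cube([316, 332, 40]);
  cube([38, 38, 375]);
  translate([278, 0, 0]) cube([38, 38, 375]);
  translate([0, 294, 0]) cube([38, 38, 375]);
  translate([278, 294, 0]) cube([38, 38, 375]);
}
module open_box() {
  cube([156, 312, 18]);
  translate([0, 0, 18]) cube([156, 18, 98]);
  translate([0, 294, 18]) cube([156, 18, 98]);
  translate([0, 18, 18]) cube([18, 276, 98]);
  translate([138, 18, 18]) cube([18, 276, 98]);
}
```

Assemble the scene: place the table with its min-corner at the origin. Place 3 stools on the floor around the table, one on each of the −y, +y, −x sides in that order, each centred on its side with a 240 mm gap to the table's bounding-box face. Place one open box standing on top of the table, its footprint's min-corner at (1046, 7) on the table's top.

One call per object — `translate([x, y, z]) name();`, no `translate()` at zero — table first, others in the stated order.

table();
translate([489, -572, 0]) stool();
translate([489, 970, 0]) stool();
translate([-556, 199, 0]) stool();
translate([1046, 7, 739]) open_box();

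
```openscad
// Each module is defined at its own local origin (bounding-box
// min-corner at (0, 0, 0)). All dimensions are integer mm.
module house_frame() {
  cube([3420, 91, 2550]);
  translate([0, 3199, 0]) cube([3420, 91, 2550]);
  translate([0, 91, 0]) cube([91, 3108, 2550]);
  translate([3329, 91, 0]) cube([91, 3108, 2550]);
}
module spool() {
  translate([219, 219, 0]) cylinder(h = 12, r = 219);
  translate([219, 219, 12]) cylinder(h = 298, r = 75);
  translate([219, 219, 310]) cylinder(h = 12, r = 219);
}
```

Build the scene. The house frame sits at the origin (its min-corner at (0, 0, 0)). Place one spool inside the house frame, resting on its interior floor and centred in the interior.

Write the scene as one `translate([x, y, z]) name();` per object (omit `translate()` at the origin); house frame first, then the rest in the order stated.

house_frame();
translate([1491, 1426, 0]) spool();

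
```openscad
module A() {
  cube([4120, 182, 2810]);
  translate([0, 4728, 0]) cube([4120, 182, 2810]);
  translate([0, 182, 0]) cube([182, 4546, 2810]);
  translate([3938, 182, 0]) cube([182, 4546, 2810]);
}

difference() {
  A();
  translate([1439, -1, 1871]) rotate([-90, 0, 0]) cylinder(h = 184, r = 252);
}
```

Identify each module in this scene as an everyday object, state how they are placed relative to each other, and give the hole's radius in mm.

A is a house frame. The house frame has a circular hole through its front wall. The hole's radius is 252 mm.

The subtracted cylinder has r = 252 mm.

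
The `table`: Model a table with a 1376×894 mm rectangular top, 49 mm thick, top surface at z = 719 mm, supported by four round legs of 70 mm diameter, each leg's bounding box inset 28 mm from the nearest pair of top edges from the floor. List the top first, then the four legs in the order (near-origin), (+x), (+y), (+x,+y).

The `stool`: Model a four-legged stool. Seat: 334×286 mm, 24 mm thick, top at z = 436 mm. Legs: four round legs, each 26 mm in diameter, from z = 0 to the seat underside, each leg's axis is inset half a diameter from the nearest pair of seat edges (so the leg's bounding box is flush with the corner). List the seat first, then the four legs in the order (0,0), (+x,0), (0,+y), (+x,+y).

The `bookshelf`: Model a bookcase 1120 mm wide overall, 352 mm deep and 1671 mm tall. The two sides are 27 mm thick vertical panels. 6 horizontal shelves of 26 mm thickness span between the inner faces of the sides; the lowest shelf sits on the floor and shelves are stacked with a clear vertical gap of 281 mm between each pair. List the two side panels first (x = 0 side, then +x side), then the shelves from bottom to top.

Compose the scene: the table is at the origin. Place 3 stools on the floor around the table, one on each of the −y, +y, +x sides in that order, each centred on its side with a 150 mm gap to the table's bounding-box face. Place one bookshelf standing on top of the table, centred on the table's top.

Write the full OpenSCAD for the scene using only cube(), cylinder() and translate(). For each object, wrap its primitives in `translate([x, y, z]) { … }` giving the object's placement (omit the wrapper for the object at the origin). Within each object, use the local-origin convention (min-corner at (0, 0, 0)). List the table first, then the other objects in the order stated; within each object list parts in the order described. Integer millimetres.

translate([0, 0, 670]) cube([1376, 894, 49]);
translate([63, 63, 0]) cylinder(h = 670, r = 35);
translate([1313, 63, 0]) cylinder(h = 670, r = 35);
translate([63, 831, 0]) cylinder(h = 670, r = 35);
translate([1313, 831, 0]) cylinder(h = 670, r = 35);
translate([521, -436, 0]) {
  translate([0, 0, 412]) cube([334, 286, 24]);
  translate([13, 13, 0]) cylinder(h = 412, r = 13);
  translate([321, 13, 0]) cylinder(h = 412, r = 13);
  translate([13, 273, 0]) cylinder(h = 412, r = 13);
  translate([321, 273, 0]) cylinder(h = 412, r = 13);
}
translate([521, 1044, 0]) {
  translate([0, 0, 412]) cube([334, 286, 24]);
  translate([13, 13, 0]) cylinder(h = 412, r = 13);
  translate([321, 13, 0]) cylinder(h = 412, r = 13);
  translate([13, 273, 0]) cylinder(h = 412, r = 13);
  translate([321, 273, 0]) cylinder(h = 412, r = 13);
}
translate([1526, 304, 0]) {
  translate([0, 0, 412]) cube([334, 286, 24]);
  translate([13, 13, 0]) cylinder(h = 412, r = 13);
  translate([321, 13, 0]) cylinder(h = 412, r = 13);
  translate([13, 273, 0]) cylinder(h = 412, r = 13);
  translate([321, 273, 0]) cylinder(h = 412, r = 13);
}
translate([128, 271, 719]) {
  cube([27, 352, 1671]);
  translate([1093, 0, 0]) cube([27, 352, 1671]);
  translate([27, 0, 0]) cube([1066, 352, 26]);
  translate([27, 0, 307]) cube([1066, 352, 26]);
  translate([27, 0, 614]) cube([1066, 352, 26]);
  translate([27, 0, 921]) cube([1066, 352, 26]);
  translate([27, 0, 1228]) cube([1066, 352, 26]);
  translate([27, 0, 1535]) cube([1066, 352, 26]);
}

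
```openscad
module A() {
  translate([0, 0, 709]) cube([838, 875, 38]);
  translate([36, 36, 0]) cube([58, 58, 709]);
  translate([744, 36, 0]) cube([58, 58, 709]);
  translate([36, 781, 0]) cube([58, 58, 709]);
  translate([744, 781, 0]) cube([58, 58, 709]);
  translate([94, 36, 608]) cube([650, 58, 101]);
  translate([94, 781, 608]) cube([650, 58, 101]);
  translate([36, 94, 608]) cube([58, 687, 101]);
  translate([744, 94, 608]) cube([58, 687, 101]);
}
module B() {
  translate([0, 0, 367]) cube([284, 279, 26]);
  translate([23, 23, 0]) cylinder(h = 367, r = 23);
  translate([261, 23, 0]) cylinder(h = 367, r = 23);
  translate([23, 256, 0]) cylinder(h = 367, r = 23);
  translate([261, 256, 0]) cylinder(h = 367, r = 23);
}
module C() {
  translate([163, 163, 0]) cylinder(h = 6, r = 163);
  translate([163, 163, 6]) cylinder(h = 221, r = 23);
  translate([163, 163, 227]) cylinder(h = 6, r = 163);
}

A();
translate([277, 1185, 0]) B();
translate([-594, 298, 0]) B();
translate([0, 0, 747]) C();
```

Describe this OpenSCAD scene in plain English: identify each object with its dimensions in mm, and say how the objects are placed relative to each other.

A is a rectangular dining table. The top is 838×875×38 mm with its upper surface at z = 747 mm. It stands on four 58×58 mm square legs, each inset 36 mm from the nearest pair of top edges, running from the floor to the underside of the top. Four apron rails, 58 mm thick and 101 mm tall, run between adjacent legs with their top edges flush with the underside of the top and their outer faces flush with the legs' outer faces.

B is a four-legged stool. The seat is 284×279 mm, 26 mm thick, top at z = 393 mm. It stands on four round legs, each 46 mm in diameter, from z = 0 to the seat underside, each leg's axis is inset half a diameter from the nearest pair of seat edges (so the leg's bounding box is flush with the corner).

C is a spool: two coaxial disc flanges of radius 163 mm and thickness 6 mm, joined by a core cylinder of radius 23 mm and height 221 mm. The lower flange rests on z = 0 and the three cylinders share a vertical axis.

Two stools sit around the table at the +y, −x sides. The spool is on top of the table.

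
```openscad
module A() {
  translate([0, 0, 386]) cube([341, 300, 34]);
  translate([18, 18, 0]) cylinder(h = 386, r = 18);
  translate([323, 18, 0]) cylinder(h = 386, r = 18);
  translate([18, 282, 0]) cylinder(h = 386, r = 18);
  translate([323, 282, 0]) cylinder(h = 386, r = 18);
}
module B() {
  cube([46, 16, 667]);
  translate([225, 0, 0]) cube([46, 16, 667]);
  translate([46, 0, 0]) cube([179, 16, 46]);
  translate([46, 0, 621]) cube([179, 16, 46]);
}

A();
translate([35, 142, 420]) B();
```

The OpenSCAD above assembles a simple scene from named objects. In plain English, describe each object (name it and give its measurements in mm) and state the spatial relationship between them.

A is a four-legged stool. The seat is a 341×300×34 mm slab whose top surface is at z = 420 mm; four round legs, each 36 mm in diameter, run from the floor (z = 0) to the underside of the seat, each leg's axis is inset half a diameter from the nearest pair of seat edges (so the leg's bounding box is flush with the corner).

B is a rectangular picture frame lying in the x–z plane (depth along y). The opening is 179 mm wide (x) by 575 mm tall (z), surrounded by a border 46 mm wide on all four sides. The frame is 16 mm deep and is made of two full-height vertical stiles with two horizontal rails fitted between them.

The picture frame is on top of the stool, centred.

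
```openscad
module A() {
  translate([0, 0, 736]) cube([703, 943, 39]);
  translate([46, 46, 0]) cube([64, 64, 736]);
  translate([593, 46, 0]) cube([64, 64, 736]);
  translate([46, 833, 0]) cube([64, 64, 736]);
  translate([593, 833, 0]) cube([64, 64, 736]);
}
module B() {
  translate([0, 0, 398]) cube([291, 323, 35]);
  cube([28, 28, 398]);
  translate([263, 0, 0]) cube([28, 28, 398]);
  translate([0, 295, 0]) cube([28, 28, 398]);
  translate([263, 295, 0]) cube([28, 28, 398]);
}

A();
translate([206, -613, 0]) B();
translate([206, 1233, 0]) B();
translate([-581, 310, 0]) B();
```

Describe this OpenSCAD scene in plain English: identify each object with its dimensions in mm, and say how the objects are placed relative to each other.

A is a table with a 703×943 mm rectangular top, 39 mm thick, top surface at z = 775 mm, supported by four 64×64 mm square legs, each inset 46 mm from the nearest pair of top edges, running from the floor.

B is a simple wooden stool: a rectangular seat 291 mm (x) by 323 mm (y), 35 mm thick, top face at z = 433 mm, on four square legs, each 28×28 mm in cross-section. The legs rest on z = 0, each flush with a corner of the seat.

Three stools sit around the table at the −y, +y, −x sides.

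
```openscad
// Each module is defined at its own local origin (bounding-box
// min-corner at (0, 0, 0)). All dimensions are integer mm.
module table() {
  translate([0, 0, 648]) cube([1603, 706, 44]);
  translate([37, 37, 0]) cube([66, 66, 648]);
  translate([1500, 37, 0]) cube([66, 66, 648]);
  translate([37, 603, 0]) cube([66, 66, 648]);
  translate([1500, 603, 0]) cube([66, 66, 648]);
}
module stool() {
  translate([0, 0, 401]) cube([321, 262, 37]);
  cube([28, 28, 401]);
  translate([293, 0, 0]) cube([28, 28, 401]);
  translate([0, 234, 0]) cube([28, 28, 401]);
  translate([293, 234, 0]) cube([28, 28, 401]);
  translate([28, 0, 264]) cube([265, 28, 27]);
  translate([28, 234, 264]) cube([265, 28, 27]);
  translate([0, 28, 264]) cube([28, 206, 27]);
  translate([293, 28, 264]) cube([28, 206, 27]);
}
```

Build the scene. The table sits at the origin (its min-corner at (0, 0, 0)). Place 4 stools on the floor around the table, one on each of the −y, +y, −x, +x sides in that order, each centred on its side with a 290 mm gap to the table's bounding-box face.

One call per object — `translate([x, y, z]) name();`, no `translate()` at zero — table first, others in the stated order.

table();
translate([641, -552, 0]) stool();
translate([641, 996, 0]) stool();
translate([-611, 222, 0]) stool();
translate([1893, 222, 0]) stool();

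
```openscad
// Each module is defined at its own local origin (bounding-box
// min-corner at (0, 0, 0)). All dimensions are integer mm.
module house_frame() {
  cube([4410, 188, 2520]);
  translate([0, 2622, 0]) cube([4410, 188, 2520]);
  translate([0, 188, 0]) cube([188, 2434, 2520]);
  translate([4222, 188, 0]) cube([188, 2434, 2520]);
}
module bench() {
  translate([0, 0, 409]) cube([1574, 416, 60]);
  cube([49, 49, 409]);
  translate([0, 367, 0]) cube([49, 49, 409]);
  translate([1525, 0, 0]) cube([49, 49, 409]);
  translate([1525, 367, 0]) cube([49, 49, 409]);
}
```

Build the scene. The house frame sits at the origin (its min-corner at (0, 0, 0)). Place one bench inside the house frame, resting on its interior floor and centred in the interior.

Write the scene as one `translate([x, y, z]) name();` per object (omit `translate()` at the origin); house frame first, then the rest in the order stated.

house_frame();
translate([1418, 1197, 0]) bench();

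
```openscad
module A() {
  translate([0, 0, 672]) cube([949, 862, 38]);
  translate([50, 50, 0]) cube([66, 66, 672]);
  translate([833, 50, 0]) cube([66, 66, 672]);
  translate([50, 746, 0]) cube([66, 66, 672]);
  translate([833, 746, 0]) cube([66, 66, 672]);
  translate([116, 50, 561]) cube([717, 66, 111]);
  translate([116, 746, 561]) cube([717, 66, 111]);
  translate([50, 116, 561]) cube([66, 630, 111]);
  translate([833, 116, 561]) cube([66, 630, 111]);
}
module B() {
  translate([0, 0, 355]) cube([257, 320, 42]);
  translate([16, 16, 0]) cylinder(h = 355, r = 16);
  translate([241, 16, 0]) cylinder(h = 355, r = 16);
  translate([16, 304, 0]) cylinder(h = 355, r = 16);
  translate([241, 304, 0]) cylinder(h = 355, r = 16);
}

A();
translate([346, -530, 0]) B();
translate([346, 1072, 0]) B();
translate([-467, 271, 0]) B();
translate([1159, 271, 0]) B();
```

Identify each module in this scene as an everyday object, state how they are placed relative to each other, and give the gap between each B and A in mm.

A is a table. B is a stool. Four stools sit around the table at the −y, +y, −x, +x sides. The gap between each stool and the table is 210 mm.

Each stool's nearest face is 210 mm from the table's bounding box.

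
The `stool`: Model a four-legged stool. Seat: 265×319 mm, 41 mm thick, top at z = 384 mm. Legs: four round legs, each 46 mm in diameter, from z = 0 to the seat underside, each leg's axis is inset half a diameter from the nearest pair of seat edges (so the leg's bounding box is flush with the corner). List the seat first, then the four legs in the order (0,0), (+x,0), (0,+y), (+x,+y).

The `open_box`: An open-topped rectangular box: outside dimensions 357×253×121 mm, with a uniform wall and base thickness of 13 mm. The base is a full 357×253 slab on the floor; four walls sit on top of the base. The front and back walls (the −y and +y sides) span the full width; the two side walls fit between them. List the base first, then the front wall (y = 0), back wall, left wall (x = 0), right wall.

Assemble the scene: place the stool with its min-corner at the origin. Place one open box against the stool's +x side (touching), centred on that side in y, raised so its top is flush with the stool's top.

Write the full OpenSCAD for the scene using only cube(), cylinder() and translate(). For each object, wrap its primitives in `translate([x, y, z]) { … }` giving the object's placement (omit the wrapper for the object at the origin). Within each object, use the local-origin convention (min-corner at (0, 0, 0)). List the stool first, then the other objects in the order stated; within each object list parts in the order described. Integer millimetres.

translate([0, 0, 343]) cube([265, 319, 41]);
translate([23, 23, 0]) cylinder(h = 343, r = 23);
translate([242, 23, 0]) cylinder(h = 343, r = 23);
translate([23, 296, 0]) cylinder(h = 343, r = 23);
translate([242, 296, 0]) cylinder(h = 343, r = 23);
translate([265, 33, 263]) {
  cube([357, 253, 13]);
  translate([0, 0, 13]) cube([357, 13, 108]);
  translate([0, 240, 13]) cube([357, 13, 108]);
  translate([0, 13, 13]) cube([13, 227, 108]);
  translate([344, 13, 13]) cube([13, 227, 108]);
}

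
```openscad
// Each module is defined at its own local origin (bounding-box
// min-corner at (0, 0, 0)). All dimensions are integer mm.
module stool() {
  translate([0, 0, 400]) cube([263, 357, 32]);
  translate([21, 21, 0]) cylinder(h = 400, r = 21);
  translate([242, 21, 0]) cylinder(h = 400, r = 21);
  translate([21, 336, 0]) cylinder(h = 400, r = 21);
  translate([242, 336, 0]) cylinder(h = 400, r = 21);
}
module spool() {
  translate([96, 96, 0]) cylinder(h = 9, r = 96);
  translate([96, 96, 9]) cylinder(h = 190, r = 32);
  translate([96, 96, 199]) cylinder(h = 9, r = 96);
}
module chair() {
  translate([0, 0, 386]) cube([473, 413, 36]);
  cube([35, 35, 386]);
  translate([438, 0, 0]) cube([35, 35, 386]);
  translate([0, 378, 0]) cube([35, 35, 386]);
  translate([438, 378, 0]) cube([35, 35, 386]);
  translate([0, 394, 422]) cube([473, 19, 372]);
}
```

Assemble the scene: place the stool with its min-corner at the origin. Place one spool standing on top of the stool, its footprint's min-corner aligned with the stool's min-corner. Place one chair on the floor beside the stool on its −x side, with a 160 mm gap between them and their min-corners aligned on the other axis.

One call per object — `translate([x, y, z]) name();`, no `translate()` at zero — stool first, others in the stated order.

stool();
translate([0, 0, 432]) spool();
translate([-633, 0, 0]) chair();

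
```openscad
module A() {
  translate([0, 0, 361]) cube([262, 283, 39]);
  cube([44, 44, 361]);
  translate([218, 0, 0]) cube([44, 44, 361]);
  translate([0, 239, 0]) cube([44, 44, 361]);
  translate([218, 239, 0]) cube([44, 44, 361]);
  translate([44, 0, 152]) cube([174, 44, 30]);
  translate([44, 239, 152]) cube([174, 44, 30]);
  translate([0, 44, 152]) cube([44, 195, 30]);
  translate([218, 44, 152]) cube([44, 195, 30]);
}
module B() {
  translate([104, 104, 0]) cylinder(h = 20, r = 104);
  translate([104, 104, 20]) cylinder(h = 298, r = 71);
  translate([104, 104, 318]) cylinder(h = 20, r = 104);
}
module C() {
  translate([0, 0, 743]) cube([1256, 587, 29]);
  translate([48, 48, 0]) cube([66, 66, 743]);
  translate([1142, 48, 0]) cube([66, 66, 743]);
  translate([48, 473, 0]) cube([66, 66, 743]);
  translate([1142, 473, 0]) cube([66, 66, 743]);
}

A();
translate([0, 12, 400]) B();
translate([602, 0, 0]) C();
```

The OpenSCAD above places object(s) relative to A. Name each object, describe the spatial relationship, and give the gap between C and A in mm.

A is a stool. B is a spool. C is a table. The spool is on top of the stool. The table is on the floor beside the stool on its +x side. The gap between the table and the stool is 340 mm.

The table's nearest face is 340 mm from the stool's +x face.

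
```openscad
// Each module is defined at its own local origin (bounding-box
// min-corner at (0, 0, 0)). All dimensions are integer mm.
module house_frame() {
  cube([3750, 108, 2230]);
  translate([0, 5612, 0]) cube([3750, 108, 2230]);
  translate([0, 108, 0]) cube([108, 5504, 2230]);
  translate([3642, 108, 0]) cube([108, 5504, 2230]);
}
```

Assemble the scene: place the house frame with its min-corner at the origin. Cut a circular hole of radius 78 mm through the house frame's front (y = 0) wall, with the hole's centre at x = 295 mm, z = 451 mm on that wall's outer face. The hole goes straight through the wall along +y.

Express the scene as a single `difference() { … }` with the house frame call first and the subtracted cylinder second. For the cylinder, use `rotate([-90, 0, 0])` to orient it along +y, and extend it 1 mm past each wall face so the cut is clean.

difference() {
  house_frame();
  translate([295, -1, 451]) rotate([-90, 0, 0]) cylinder(h = 110, r = 78);
}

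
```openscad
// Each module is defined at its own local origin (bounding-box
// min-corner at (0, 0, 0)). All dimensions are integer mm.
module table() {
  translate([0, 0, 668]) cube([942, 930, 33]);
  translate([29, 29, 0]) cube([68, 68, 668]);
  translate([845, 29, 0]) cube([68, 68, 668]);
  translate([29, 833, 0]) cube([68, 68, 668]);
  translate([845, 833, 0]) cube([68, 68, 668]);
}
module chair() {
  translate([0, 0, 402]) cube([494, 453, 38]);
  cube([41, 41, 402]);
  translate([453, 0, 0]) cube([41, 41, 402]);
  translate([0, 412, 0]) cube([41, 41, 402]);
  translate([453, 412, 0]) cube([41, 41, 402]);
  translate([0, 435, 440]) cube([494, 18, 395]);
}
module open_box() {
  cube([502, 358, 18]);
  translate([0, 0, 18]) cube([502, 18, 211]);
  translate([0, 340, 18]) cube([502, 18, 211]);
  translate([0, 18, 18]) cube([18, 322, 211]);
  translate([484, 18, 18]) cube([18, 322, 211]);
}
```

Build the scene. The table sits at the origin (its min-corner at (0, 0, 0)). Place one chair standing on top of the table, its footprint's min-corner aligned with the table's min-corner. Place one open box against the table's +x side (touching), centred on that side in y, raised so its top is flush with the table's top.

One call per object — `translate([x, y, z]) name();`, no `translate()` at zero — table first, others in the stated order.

table();
translate([0, 0, 701]) chair();
translate([942, 286, 472]) open_box();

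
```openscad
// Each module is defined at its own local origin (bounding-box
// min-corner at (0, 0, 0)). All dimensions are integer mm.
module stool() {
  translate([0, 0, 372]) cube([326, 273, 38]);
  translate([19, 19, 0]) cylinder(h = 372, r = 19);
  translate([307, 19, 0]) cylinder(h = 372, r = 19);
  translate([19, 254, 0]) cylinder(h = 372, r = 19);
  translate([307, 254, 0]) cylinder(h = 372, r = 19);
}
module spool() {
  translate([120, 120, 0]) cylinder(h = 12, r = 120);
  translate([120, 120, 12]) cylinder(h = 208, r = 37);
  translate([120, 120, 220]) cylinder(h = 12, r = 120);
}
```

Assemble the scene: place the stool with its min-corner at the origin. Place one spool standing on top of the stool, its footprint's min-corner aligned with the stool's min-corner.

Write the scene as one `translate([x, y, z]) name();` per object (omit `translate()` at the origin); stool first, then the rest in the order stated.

stool();
translate([0, 0, 410]) spool();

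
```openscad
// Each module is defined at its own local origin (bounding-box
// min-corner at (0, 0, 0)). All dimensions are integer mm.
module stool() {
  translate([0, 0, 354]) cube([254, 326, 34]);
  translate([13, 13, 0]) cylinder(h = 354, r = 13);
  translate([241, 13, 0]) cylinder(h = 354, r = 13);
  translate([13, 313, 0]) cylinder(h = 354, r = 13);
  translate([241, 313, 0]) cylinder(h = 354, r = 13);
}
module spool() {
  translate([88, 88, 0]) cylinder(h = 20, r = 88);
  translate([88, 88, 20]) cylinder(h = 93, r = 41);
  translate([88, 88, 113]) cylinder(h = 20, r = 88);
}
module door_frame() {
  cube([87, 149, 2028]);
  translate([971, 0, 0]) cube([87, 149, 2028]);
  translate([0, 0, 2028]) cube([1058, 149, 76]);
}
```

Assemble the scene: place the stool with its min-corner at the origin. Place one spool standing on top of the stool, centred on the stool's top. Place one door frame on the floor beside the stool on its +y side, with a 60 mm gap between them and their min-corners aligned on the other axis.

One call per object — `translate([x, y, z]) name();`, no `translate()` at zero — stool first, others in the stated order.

stool();
translate([39, 75, 388]) spool();
translate([0, 386, 0]) door_frame();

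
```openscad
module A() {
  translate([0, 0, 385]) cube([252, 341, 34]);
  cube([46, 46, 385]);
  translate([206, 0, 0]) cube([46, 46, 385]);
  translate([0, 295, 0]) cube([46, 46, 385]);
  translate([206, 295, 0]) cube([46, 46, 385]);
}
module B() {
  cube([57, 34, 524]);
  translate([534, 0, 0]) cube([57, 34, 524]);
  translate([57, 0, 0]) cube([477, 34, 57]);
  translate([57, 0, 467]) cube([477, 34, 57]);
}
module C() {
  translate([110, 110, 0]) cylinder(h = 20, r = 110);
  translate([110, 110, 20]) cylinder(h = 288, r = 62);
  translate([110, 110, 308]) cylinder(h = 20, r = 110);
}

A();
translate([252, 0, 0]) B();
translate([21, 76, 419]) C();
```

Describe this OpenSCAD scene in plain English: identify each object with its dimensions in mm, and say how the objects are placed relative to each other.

A is a four-legged stool. The seat is 252×341 mm, 34 mm thick, top at z = 419 mm. It stands on four square legs, each 46×46 mm in cross-section, from z = 0 to the seat underside, each flush with a corner of the seat.

B is a picture frame with a 477×410 mm rectangular opening (x by z) and a uniform 57 mm border on every side. Frame depth is 34 mm along y. It is built from two vertical stiles running the full outside height and two horizontal rails spanning the gap between the stiles.

C is a spool: two coaxial disc flanges of radius 110 mm and thickness 20 mm, joined by a core cylinder of radius 62 mm and height 288 mm. The lower flange rests on z = 0 and the three cylinders share a vertical axis.

The picture frame is against the stool's +x side, with their −y faces flush. The spool is on top of the stool.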